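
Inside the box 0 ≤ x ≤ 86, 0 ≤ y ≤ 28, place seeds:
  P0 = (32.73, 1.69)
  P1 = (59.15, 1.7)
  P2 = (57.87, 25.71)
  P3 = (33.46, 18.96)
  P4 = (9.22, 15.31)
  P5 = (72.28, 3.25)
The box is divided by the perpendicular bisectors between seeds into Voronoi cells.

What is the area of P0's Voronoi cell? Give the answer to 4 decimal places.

1. box [0,86]×[0,28]: [(0, 0) (86, 0) (86, 28) (0, 28)]
2. ⊥bis P0·P1 via (45.94,1.695): [(0, 0) (45.9406, 0) (45.93, 28) (0, 28)]  |A|=1286.1896
3. ⊥bis P0·P2 via (45.3,13.7): [(0, 0) (45.9406, 0) (45.9357, 13.0347) (31.6371, 28) (0, 28)]  |A|=1179.2399
4. ⊥bis P0·P3 via (33.095,10.325): [(0, 11.7239) (0, 0) (45.9406, 0) (45.9369, 9.7822)]  |A|=493.9802
5. ⊥bis P0·P4 via (20.975,8.5): [(22.2967, 10.7814) (16.0507, 0) (45.9406, 0) (45.9369, 9.7822)]  |A|=276.7529
6. ⊥bis P0·P5 via (52.505,2.47): [(22.2967, 10.7814) (16.0507, 0) (45.9406, 0) (45.9369, 9.7822)]  |A|=276.7529
7. canonical 4-gon: [(22.2967, 10.7814) (16.0507, 0) (45.9406, 0) (45.9369, 9.7822)]
8. shoelace: 276.7529

Area of P0's cell: 276.7529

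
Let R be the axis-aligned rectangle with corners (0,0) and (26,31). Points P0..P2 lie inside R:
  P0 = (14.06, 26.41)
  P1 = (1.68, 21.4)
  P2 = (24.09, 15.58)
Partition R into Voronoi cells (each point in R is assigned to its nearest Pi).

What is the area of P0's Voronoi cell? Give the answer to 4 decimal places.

1. box [0,26]×[0,31]: [(0, 0) (26, 0) (26, 31) (0, 31)]
2. ⊥bis P0·P1 via (7.87,23.905): [(17.544, 0) (26, 0) (26, 31) (4.9988, 31)]  |A|=456.5873
3. ⊥bis P0·P2 via (19.075,20.995): [(11.7813, 14.24) (26, 27.4085) (26, 31) (4.9988, 31)]  |A|=201.5235
4. canonical 4-gon: [(11.7813, 14.24) (26, 27.4085) (26, 31) (4.9988, 31)]
5. shoelace: 201.5235

Area of P0's cell: 201.5235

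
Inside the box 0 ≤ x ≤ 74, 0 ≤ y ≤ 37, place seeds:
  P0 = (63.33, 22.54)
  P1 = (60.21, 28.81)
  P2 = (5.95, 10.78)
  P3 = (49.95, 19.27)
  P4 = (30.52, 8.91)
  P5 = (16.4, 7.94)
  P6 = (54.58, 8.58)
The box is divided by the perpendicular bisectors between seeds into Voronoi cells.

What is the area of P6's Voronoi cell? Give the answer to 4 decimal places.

1. box [0,74]×[0,37]: [(0, 0) (74, 0) (74, 37) (0, 37)]
2. ⊥bis P6·P0 via (58.955,15.56): [(0, 0) (74, 0) (74, 6.1299) (24.749, 37) (0, 37)]  |A|=1977.8093
3. ⊥bis P6·P1 via (57.395,18.695): [(0, 34.668) (0, 0) (74, 0) (74, 6.1299) (51.2049, 20.4177)]  |A|=1712.9069
4. ⊥bis P6·P2 via (30.265,9.68): [(31.0051, 26.0393) (29.8271, 0) (74, 0) (74, 6.1299) (51.2049, 20.4177)]  |A|=787.1265
5. ⊥bis P6·P3 via (52.265,13.925): [(30.0212, 4.2909) (29.8271, 0) (74, 0) (74, 6.1299) (57.7638, 16.3066)]  |A|=468.2727
6. ⊥bis P6·P4 via (42.55,8.745): [(42.5634, 9.7231) (42.4301, 0) (74, 0) (74, 6.1299) (57.7638, 16.3066)]  |A|=380.6214
7. ⊥bis P6·P5 via (35.49,8.26): [(42.5634, 9.7231) (42.4301, 0) (74, 0) (74, 6.1299) (57.7638, 16.3066)]  |A|=380.6214
8. canonical 5-gon: [(42.5634, 9.7231) (42.4301, 0) (74, 0) (74, 6.1299) (57.7638, 16.3066)]
9. shoelace: 380.6214

Area of P6's cell: 380.6214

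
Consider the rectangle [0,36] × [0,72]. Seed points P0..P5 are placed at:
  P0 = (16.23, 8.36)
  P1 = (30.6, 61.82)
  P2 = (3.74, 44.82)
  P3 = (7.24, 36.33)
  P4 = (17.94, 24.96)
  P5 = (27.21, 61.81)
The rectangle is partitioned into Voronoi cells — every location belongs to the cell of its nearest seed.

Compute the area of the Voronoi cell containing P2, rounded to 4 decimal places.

1. box [0,36]×[0,72]: [(0, 0) (36, 0) (36, 72) (0, 72)]
2. ⊥bis P2·P0 via (9.985,26.59): [(0, 23.1695) (36, 35.5019) (36, 72) (0, 72)]  |A|=1535.9157
3. ⊥bis P2·P1 via (17.17,53.32): [(0, 23.1695) (29.793, 33.3756) (5.3472, 72) (0, 72)]  |A|=830.6717
4. ⊥bis P2·P3 via (5.49,40.575): [(0, 38.3117) (21.1504, 47.031) (5.3472, 72) (0, 72)]  |A|=423.0171
5. ⊥bis P2·P4 via (10.84,34.89): [(0, 38.3117) (21.1504, 47.031) (5.3472, 72) (0, 72)]  |A|=423.0171
6. ⊥bis P2·P5 via (15.475,53.315): [(0, 38.3117) (20.2829, 46.6734) (1.9489, 72) (0, 72)]  |A|=366.3269
7. canonical 4-gon: [(0, 38.3117) (20.2829, 46.6734) (1.9489, 72) (0, 72)]
8. shoelace: 366.3269

Area of P2's cell: 366.3269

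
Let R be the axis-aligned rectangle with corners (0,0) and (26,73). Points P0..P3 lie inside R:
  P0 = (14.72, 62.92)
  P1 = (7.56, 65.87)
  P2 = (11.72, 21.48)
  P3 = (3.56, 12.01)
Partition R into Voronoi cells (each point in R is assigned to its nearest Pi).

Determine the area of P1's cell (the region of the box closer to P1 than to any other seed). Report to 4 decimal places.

Area of P1's cell: 255.4334

1. box [0,26]×[0,73]: [(0, 0) (26, 0) (26, 73) (0, 73)]
2. ⊥bis P1·P0 via (11.14,64.395): [(0, 37.3569) (14.6854, 73) (0, 73)]  |A|=261.7158
3. ⊥bis P1·P2 via (9.64,43.675): [(0, 42.7716) (2.3205, 42.9891) (14.6854, 73) (0, 73)]  |A|=255.4334
4. ⊥bis P1·P3 via (5.56,38.94): [(0, 42.7716) (2.3205, 42.9891) (14.6854, 73) (0, 73)]  |A|=255.4334
5. canonical 4-gon: [(0, 42.7716) (2.3205, 42.9891) (14.6854, 73) (0, 73)]
6. shoelace: 255.4334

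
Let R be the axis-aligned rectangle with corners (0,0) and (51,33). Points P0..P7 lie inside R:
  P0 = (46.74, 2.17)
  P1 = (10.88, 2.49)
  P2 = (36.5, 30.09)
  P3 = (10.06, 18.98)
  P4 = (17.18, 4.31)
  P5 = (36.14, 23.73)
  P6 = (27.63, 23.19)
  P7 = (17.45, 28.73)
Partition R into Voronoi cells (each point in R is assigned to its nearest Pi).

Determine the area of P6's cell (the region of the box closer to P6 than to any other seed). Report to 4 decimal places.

1. box [0,51]×[0,33]: [(0, 0) (51, 0) (51, 33) (0, 33)]
2. ⊥bis P6·P0 via (37.185,12.68): [(0, 0) (23.2377, 0) (51, 25.2397) (51, 33) (0, 33)]  |A|=1332.6436
3. ⊥bis P6·P1 via (19.255,12.84): [(0, 28.4207) (28.8346, 5.0884) (51, 25.2397) (51, 33) (0, 33)]  |A|=863.7721
4. ⊥bis P6·P2 via (32.065,26.64): [(0, 28.4207) (28.8346, 5.0884) (40.5469, 15.7364) (27.1175, 33) (0, 33)]  |A|=617.0643
5. ⊥bis P6·P3 via (18.845,21.085): [(21.1972, 11.2684) (28.8346, 5.0884) (40.5469, 15.7364) (27.1175, 33) (15.99, 33)]  |A|=394.7865
6. ⊥bis P6·P4 via (22.405,13.75): [(20.327, 14.9002) (32.3234, 8.2602) (40.5469, 15.7364) (27.1175, 33) (15.99, 33)]  |A|=352.9987
7. ⊥bis P6·P5 via (31.885,23.46): [(20.327, 14.9002) (32.3234, 8.2602) (32.8208, 8.7124) (31.6493, 27.1744) (27.1175, 33) (15.99, 33)]  |A|=277.5646
8. ⊥bis P6·P7 via (22.54,25.96): [(19.1635, 19.7556) (20.327, 14.9002) (32.3234, 8.2602) (32.8208, 8.7124) (31.6493, 27.1744) (27.1175, 33) (26.3712, 33)]  |A|=208.8183
9. canonical 7-gon: [(19.1635, 19.7556) (20.327, 14.9002) (32.3234, 8.2602) (32.8208, 8.7124) (31.6493, 27.1744) (27.1175, 33) (26.3712, 33)]
10. shoelace: 208.8183

Area of P6's cell: 208.8183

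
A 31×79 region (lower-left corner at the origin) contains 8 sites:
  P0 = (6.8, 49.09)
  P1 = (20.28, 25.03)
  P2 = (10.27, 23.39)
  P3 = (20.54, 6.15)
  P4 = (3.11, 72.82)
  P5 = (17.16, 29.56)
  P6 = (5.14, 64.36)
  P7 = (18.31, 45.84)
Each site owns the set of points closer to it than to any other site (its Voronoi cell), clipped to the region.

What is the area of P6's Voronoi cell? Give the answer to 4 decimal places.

1. box [0,31]×[0,79]: [(0, 0) (31, 0) (31, 79) (0, 79)]
2. ⊥bis P6·P0 via (5.97,56.725): [(0, 56.076) (31, 59.446) (31, 79) (0, 79)]  |A|=658.4088
3. ⊥bis P6·P1 via (12.71,44.695): [(0, 56.076) (31, 59.446) (31, 79) (0, 79)]  |A|=658.4088
4. ⊥bis P6·P2 via (7.705,43.875): [(0, 56.076) (31, 59.446) (31, 79) (0, 79)]  |A|=658.4088
5. ⊥bis P6·P3 via (12.84,35.255): [(0, 56.076) (31, 59.446) (31, 79) (0, 79)]  |A|=658.4088
6. ⊥bis P6·P4 via (4.125,68.59): [(0, 67.6002) (0, 56.076) (31, 59.446) (31, 75.0387)]  |A|=420.3122
7. ⊥bis P6·P5 via (11.15,46.96): [(0, 67.6002) (0, 56.076) (31, 59.446) (31, 75.0387)]  |A|=420.3122
8. ⊥bis P6·P7 via (11.725,55.1): [(0, 67.6002) (0, 56.076) (15.461, 57.7568) (31, 68.8069) (31, 75.0387)]  |A|=347.5828
9. canonical 5-gon: [(0, 67.6002) (0, 56.076) (15.461, 57.7568) (31, 68.8069) (31, 75.0387)]
10. shoelace: 347.5828

Area of P6's cell: 347.5828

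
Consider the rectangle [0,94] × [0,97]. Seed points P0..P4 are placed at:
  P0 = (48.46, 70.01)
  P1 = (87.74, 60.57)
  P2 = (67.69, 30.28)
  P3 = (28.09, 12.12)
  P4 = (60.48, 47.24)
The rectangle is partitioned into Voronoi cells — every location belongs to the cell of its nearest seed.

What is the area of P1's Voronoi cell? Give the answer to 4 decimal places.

1. box [0,94]×[0,97]: [(0, 0) (94, 0) (94, 97) (0, 97)]
2. ⊥bis P1·P0 via (68.1,65.29): [(52.4091, 0) (94, 0) (94, 97) (75.7207, 97)]  |A|=2903.7019
3. ⊥bis P1·P2 via (77.715,45.425): [(65.3008, 53.6424) (94, 34.6454) (94, 97) (75.7207, 97)]  |A|=1291.0368
4. ⊥bis P1·P3 via (57.915,36.345): [(65.3008, 53.6424) (94, 34.6454) (94, 97) (75.7207, 97)]  |A|=1291.0368
5. ⊥bis P1·P4 via (74.11,53.905): [(68.2459, 65.8971) (78.5159, 44.8948) (94, 34.6454) (94, 97) (75.7207, 97)]  |A|=1197.1815
6. canonical 5-gon: [(68.2459, 65.8971) (78.5159, 44.8948) (94, 34.6454) (94, 97) (75.7207, 97)]
7. shoelace: 1197.1815

Area of P1's cell: 1197.1815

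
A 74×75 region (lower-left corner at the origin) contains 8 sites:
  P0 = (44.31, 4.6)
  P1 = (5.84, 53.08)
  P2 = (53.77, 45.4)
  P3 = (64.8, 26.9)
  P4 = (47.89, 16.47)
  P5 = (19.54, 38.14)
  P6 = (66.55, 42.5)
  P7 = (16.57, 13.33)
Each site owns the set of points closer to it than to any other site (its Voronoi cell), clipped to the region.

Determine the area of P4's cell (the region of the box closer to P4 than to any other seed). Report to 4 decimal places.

Area of P4's cell: 540.2673

1. box [0,74]×[0,75]: [(0, 0) (74, 0) (74, 75) (0, 75)]
2. ⊥bis P4·P0 via (46.1,10.535): [(0, 24.4388) (74, 2.1203) (74, 75) (0, 75)]  |A|=4567.3121
3. ⊥bis P4·P1 via (26.865,34.775): [(14.1503, 20.171) (74, 2.1203) (74, 75) (61.8861, 75)]  |A|=2513.0074
4. ⊥bis P4·P2 via (50.83,30.935): [(27.6276, 35.6509) (14.1503, 20.171) (74, 2.1203) (74, 26.2257)]  |A|=1143.7805
5. ⊥bis P4·P3 via (56.345,21.685): [(50.6124, 30.9792) (27.6276, 35.6509) (14.1503, 20.171) (67.1354, 4.1907)]  |A|=787.0547
6. ⊥bis P4·P5 via (33.715,27.305): [(50.6124, 30.9792) (38.418, 33.4577) (25.6182, 16.7123) (67.1354, 4.1907)]  |A|=570.6063
7. ⊥bis P4·P6 via (57.22,29.485): [(50.6124, 30.9792) (38.418, 33.4577) (25.6182, 16.7123) (67.1354, 4.1907)]  |A|=570.6063
8. ⊥bis P4·P7 via (32.23,14.9): [(50.6124, 30.9792) (38.418, 33.4577) (31.3027, 24.1491) (32.2488, 14.7125) (67.1354, 4.1907)]  |A|=540.2673
9. canonical 5-gon: [(50.6124, 30.9792) (38.418, 33.4577) (31.3027, 24.1491) (32.2488, 14.7125) (67.1354, 4.1907)]
10. shoelace: 540.2673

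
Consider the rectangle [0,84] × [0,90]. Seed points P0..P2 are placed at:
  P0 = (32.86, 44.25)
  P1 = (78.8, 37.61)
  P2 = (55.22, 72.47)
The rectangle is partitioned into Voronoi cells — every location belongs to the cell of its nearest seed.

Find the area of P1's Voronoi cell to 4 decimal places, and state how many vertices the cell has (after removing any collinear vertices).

1. box [0,84]×[0,90]: [(0, 0) (84, 0) (84, 90) (0, 90)]
2. ⊥bis P1·P0 via (55.83,40.93): [(49.9141, 0) (84, 0) (84, 90) (62.9224, 90)]  |A|=2482.3563
3. ⊥bis P1·P2 via (67.01,55.04): [(56.8789, 48.1871) (49.9141, 0) (84, 0) (84, 66.5324)]  |A|=1723.4652
4. canonical 4-gon: [(56.8789, 48.1871) (49.9141, 0) (84, 0) (84, 66.5324)]
5. shoelace: 1723.4652

Area of P1's cell: 1723.4652 (4 vertices)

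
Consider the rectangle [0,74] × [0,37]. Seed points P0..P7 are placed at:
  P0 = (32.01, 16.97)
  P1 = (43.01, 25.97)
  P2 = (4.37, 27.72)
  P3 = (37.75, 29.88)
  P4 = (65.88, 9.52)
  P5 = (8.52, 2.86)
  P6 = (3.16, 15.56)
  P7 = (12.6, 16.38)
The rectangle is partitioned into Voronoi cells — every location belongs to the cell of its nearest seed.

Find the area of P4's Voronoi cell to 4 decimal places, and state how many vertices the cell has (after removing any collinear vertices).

1. box [0,74]×[0,37]: [(0, 0) (74, 0) (74, 37) (0, 37)]
2. ⊥bis P4·P0 via (48.945,13.245): [(46.0316, 0) (74, 0) (74, 37) (54.1701, 37)]  |A|=884.2673
3. ⊥bis P4·P1 via (54.445,17.745): [(47.948, 8.7124) (46.0316, 0) (74, 0) (74, 37) (68.2948, 37)]  |A|=684.4909
4. ⊥bis P4·P2 via (35.125,18.62): [(47.948, 8.7124) (46.0316, 0) (74, 0) (74, 37) (68.2948, 37)]  |A|=684.4909
5. ⊥bis P4·P3 via (51.815,19.7): [(47.948, 8.7124) (46.0316, 0) (74, 0) (74, 37) (68.2948, 37)]  |A|=684.4909
6. ⊥bis P4·P5 via (37.2,6.19): [(47.948, 8.7124) (46.0316, 0) (74, 0) (74, 37) (68.2948, 37)]  |A|=684.4909
7. ⊥bis P4·P6 via (34.52,12.54): [(47.948, 8.7124) (46.0316, 0) (74, 0) (74, 37) (68.2948, 37)]  |A|=684.4909
8. ⊥bis P4·P7 via (39.24,12.95): [(47.948, 8.7124) (46.0316, 0) (74, 0) (74, 37) (68.2948, 37)]  |A|=684.4909
9. canonical 5-gon: [(47.948, 8.7124) (46.0316, 0) (74, 0) (74, 37) (68.2948, 37)]
10. shoelace: 684.4909

Area of P4's cell: 684.4909 (5 vertices)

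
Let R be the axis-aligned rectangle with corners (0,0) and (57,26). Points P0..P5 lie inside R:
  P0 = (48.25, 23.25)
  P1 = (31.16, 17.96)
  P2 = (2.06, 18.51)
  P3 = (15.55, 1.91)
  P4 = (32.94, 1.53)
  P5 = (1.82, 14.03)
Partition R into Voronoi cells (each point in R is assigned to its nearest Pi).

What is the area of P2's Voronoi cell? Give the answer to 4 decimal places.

1. box [0,57]×[0,26]: [(0, 0) (57, 0) (57, 26) (0, 26)]
2. ⊥bis P2·P0 via (25.155,20.88): [(0, 0) (27.2977, 0) (24.6296, 26) (0, 26)]  |A|=675.0547
3. ⊥bis P2·P1 via (16.61,18.235): [(0, 0) (16.2654, 0) (16.7568, 26) (0, 26)]  |A|=429.2875
4. ⊥bis P2·P3 via (8.805,10.21): [(0, 3.0546) (16.5777, 16.5265) (16.7568, 26) (0, 26)]  |A|=269.5636
5. ⊥bis P2·P4 via (17.5,10.02): [(0, 3.0546) (16.5777, 16.5265) (16.7568, 26) (0, 26)]  |A|=269.5636
6. ⊥bis P2·P5 via (1.94,16.27): [(0, 16.3739) (15.3763, 15.5502) (16.5777, 16.5265) (16.7568, 26) (0, 26)]  |A|=167.1625
7. canonical 5-gon: [(0, 16.3739) (15.3763, 15.5502) (16.5777, 16.5265) (16.7568, 26) (0, 26)]
8. shoelace: 167.1625

Area of P2's cell: 167.1625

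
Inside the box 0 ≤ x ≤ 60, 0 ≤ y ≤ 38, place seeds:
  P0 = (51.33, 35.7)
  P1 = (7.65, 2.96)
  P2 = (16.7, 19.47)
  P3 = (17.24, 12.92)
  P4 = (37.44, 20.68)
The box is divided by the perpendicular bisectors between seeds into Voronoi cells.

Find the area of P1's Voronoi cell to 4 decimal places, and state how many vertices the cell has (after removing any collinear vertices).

1. box [0,60]×[0,38]: [(0, 0) (60, 0) (60, 38) (0, 38)]
2. ⊥bis P1·P0 via (29.49,19.33): [(0, 0) (43.9786, 0) (15.496, 38) (0, 38)]  |A|=1130.0193
3. ⊥bis P1·P2 via (12.175,11.215): [(0, 17.8888) (0, 0) (32.6346, 0)]  |A|=291.8965
4. ⊥bis P1·P3 via (12.445,7.94): [(4.9046, 15.2003) (0, 17.8888) (0, 0) (20.6913, 0)]  |A|=201.1257
5. ⊥bis P1·P4 via (22.545,11.82): [(4.9046, 15.2003) (0, 17.8888) (0, 0) (20.6913, 0)]  |A|=201.1257
6. canonical 4-gon: [(4.9046, 15.2003) (0, 17.8888) (0, 0) (20.6913, 0)]
7. shoelace: 201.1257

Area of P1's cell: 201.1257 (4 vertices)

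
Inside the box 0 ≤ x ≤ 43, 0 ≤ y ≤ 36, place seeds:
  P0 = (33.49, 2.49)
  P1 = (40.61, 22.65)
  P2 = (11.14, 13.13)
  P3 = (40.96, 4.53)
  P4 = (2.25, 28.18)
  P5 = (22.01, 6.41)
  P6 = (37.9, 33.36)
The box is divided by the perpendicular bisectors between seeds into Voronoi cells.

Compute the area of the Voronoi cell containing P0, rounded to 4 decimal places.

1. box [0,43]×[0,36]: [(0, 0) (43, 0) (43, 36) (0, 36)]
2. ⊥bis P0·P1 via (37.05,12.57): [(0, 25.6551) (0, 0) (43, 0) (43, 10.4686)]  |A|=776.6602
3. ⊥bis P0·P2 via (22.315,7.81): [(26.3758, 16.3399) (18.597, 0) (43, 0) (43, 10.4686)]  |A|=286.3877
4. ⊥bis P0·P3 via (37.225,3.51): [(34.5054, 13.4687) (26.3758, 16.3399) (18.597, 0) (38.1836, 0)]  |A|=209.4885
5. ⊥bis P0·P4 via (17.87,15.335): [(34.5054, 13.4687) (26.3758, 16.3399) (18.597, 0) (38.1836, 0)]  |A|=209.4885
6. ⊥bis P0·P5 via (27.75,4.45): [(34.5054, 13.4687) (31.2251, 14.6272) (26.2305, 0) (38.1836, 0)]  |A|=107.3794
7. ⊥bis P0·P6 via (35.695,17.925): [(34.5054, 13.4687) (31.2251, 14.6272) (26.2305, 0) (38.1836, 0)]  |A|=107.3794
8. canonical 4-gon: [(34.5054, 13.4687) (31.2251, 14.6272) (26.2305, 0) (38.1836, 0)]
9. shoelace: 107.3794

Area of P0's cell: 107.3794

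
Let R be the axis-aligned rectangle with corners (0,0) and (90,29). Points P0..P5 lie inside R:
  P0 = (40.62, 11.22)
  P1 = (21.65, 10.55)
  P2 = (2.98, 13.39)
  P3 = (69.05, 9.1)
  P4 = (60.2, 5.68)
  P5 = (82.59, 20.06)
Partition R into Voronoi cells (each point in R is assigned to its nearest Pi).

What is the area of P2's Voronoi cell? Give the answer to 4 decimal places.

1. box [0,90]×[0,29]: [(0, 0) (90, 0) (90, 29) (0, 29)]
2. ⊥bis P2·P0 via (21.8,12.305): [(0, 0) (21.0906, 0) (22.7625, 29) (0, 29)]  |A|=635.8698
3. ⊥bis P2·P1 via (12.315,11.97): [(0, 0) (10.4942, 0) (14.9055, 29) (0, 29)]  |A|=368.2957
4. ⊥bis P2·P3 via (36.015,11.245): [(0, 0) (10.4942, 0) (14.9055, 29) (0, 29)]  |A|=368.2957
5. ⊥bis P2·P4 via (31.59,9.535): [(0, 0) (10.4942, 0) (14.9055, 29) (0, 29)]  |A|=368.2957
6. ⊥bis P2·P5 via (42.785,16.725): [(0, 0) (10.4942, 0) (14.9055, 29) (0, 29)]  |A|=368.2957
7. canonical 4-gon: [(0, 0) (10.4942, 0) (14.9055, 29) (0, 29)]
8. shoelace: 368.2957

Area of P2's cell: 368.2957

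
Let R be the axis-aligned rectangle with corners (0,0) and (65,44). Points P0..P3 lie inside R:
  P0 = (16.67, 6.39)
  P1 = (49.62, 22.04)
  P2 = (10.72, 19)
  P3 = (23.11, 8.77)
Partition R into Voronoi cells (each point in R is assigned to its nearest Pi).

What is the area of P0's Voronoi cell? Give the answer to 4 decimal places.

Area of P0's cell: 217.7603

1. box [0,65]×[0,44]: [(0, 0) (65, 0) (65, 44) (0, 44)]
2. ⊥bis P0·P1 via (33.145,14.215): [(0, 0) (39.8966, 0) (18.9983, 44) (0, 44)]  |A|=1295.6865
3. ⊥bis P0·P2 via (13.695,12.695): [(0, 6.233) (0, 0) (39.8966, 0) (30.1739, 20.4705)]  |A|=502.3894
4. ⊥bis P0·P3 via (19.89,7.58): [(17.3605, 14.4246) (0, 6.233) (0, 0) (22.6913, 0)]  |A|=217.7603
5. canonical 4-gon: [(17.3605, 14.4246) (0, 6.233) (0, 0) (22.6913, 0)]
6. shoelace: 217.7603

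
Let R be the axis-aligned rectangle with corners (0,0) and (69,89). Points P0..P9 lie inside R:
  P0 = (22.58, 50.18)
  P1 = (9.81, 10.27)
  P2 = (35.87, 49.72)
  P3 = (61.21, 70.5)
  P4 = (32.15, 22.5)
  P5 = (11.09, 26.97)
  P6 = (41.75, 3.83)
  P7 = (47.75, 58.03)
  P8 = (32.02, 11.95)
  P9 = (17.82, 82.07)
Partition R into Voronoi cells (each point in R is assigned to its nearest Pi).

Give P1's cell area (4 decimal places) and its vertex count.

1. box [0,69]×[0,89]: [(0, 0) (69, 0) (69, 89) (0, 89)]
2. ⊥bis P1·P0 via (16.195,30.225): [(0, 35.4069) (0, 0) (69, 0) (69, 13.329)]  |A|=1681.3886
3. ⊥bis P1·P2 via (22.84,29.995): [(28.407, 26.3175) (0, 35.4069) (0, 0) (68.2469, 0)]  |A|=1400.9465
4. ⊥bis P1·P3 via (35.51,40.385): [(28.407, 26.3175) (0, 35.4069) (0, 0) (68.2469, 0)]  |A|=1400.9465
5. ⊥bis P1·P4 via (20.98,16.385): [(12.8105, 31.308) (0, 35.4069) (0, 0) (29.9499, 0)]  |A|=695.625
6. ⊥bis P1·P5 via (10.45,18.62): [(20.1641, 17.8754) (0, 19.421) (0, 0) (29.9499, 0)]  |A|=463.487
7. ⊥bis P1·P6 via (25.78,7.05): [(25.8636, 7.4644) (20.1641, 17.8754) (0, 19.421) (0, 0) (24.3585, 0)]  |A|=442.6186
8. ⊥bis P1·P7 via (28.78,34.15): [(25.8636, 7.4644) (20.1641, 17.8754) (0, 19.421) (0, 0) (24.3585, 0)]  |A|=442.6186
9. ⊥bis P1·P8 via (20.915,11.11): [(20.4416, 17.3685) (20.1641, 17.8754) (0, 19.421) (0, 0) (21.7554, 0)]  |A|=392.3234
10. ⊥bis P1·P9 via (13.815,46.17): [(20.4416, 17.3685) (20.1641, 17.8754) (0, 19.421) (0, 0) (21.7554, 0)]  |A|=392.3234
11. canonical 5-gon: [(20.4416, 17.3685) (20.1641, 17.8754) (0, 19.421) (0, 0) (21.7554, 0)]
12. shoelace: 392.3234

Area of P1's cell: 392.3234 (5 vertices)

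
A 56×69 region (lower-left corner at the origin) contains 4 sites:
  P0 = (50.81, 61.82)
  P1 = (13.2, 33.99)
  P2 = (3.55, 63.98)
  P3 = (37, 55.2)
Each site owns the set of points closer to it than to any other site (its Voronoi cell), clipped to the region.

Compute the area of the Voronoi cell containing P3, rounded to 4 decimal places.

Area of P3's cell: 1086.3556

1. box [0,56]×[0,69]: [(0, 0) (56, 0) (56, 69) (0, 69)]
2. ⊥bis P3·P0 via (43.905,58.51): [(0, 0) (56, 0) (56, 33.2786) (38.8765, 69) (0, 69)]  |A|=3558.1619
3. ⊥bis P3·P1 via (25.1,44.595): [(56, 9.9217) (56, 33.2786) (38.8765, 69) (3.3508, 69)]  |A|=1249.3725
4. ⊥bis P3·P2 via (20.275,59.59): [(18.3324, 52.189) (56, 9.9217) (56, 33.2786) (38.8765, 69) (22.7449, 69)]  |A|=1086.3556
5. canonical 5-gon: [(18.3324, 52.189) (56, 9.9217) (56, 33.2786) (38.8765, 69) (22.7449, 69)]
6. shoelace: 1086.3556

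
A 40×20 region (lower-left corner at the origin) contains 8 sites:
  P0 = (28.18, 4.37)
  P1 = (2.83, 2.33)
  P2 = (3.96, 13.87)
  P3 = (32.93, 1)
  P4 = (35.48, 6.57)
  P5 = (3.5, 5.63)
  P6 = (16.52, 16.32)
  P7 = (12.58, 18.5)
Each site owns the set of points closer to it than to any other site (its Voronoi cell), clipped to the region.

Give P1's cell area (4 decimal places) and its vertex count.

Area of P1's cell: 47.5762 (4 vertices)

1. box [0,40]×[0,20]: [(0, 0) (40, 0) (40, 20) (0, 20)]
2. ⊥bis P1·P0 via (15.505,3.35): [(0, 0) (15.7746, 0) (14.1651, 20) (0, 20)]  |A|=299.397
3. ⊥bis P1·P2 via (3.395,8.1): [(0, 8.4324) (0, 0) (15.7746, 0) (15.2159, 6.9425)]  |A|=118.9111
4. ⊥bis P1·P3 via (17.88,1.665): [(0, 8.4324) (0, 0) (15.7746, 0) (15.2159, 6.9425)]  |A|=118.9111
5. ⊥bis P1·P4 via (19.155,4.45): [(0, 8.4324) (0, 0) (15.7746, 0) (15.2159, 6.9425)]  |A|=118.9111
6. ⊥bis P1·P5 via (3.165,3.98): [(0, 4.6226) (0, 0) (15.7746, 0) (15.6584, 1.4435)]  |A|=47.5762
7. ⊥bis P1·P6 via (9.675,9.325): [(0, 4.6226) (0, 0) (15.7746, 0) (15.6584, 1.4435)]  |A|=47.5762
8. ⊥bis P1·P7 via (7.705,10.415): [(0, 4.6226) (0, 0) (15.7746, 0) (15.6584, 1.4435)]  |A|=47.5762
9. canonical 4-gon: [(0, 4.6226) (0, 0) (15.7746, 0) (15.6584, 1.4435)]
10. shoelace: 47.5762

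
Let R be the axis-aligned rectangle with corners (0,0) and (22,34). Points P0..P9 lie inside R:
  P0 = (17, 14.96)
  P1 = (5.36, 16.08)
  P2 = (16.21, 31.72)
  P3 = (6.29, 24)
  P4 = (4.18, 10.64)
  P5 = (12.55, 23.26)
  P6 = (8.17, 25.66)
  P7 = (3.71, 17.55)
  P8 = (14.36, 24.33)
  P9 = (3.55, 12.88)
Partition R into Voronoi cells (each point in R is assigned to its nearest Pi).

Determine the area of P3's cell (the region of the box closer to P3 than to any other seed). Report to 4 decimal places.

1. box [0,22]×[0,34]: [(0, 0) (22, 0) (22, 34) (0, 34)]
2. ⊥bis P3·P0 via (11.645,19.48): [(0, 5.6838) (22, 31.7479) (22, 34) (0, 34)]  |A|=336.2514
3. ⊥bis P3·P1 via (5.825,20.04): [(0, 20.724) (11.5502, 19.3677) (22, 31.7479) (22, 34) (0, 34)]  |A|=249.3923
4. ⊥bis P3·P2 via (11.25,27.86): [(0, 20.724) (11.5502, 19.3677) (14.8326, 23.2565) (6.4717, 34) (0, 34)]  |A|=157.9071
5. ⊥bis P3·P4 via (5.235,17.32): [(0, 20.724) (11.5502, 19.3677) (14.8326, 23.2565) (6.4717, 34) (0, 34)]  |A|=157.9071
6. ⊥bis P3·P5 via (9.42,23.63): [(0, 20.724) (8.9522, 19.6728) (10.0954, 29.3436) (6.4717, 34) (0, 34)]  |A|=125.9692
7. ⊥bis P3·P6 via (7.23,24.83): [(0, 33.0182) (0, 20.724) (8.9522, 19.6728) (9.2865, 22.5009)]  |A|=69.9199
8. ⊥bis P3·P7 via (5,20.775): [(0, 33.0182) (0, 22.775) (7.2582, 19.8717) (8.9522, 19.6728) (9.2865, 22.5009)]  |A|=62.4766
9. ⊥bis P3·P8 via (10.325,24.165): [(0, 33.0182) (0, 22.775) (7.2582, 19.8717) (8.9522, 19.6728) (9.2865, 22.5009)]  |A|=62.4766
10. ⊥bis P3·P9 via (4.92,18.44): [(0, 33.0182) (0, 22.775) (7.2582, 19.8717) (8.9522, 19.6728) (9.2865, 22.5009)]  |A|=62.4766
11. canonical 5-gon: [(0, 33.0182) (0, 22.775) (7.2582, 19.8717) (8.9522, 19.6728) (9.2865, 22.5009)]
12. shoelace: 62.4766

Area of P3's cell: 62.4766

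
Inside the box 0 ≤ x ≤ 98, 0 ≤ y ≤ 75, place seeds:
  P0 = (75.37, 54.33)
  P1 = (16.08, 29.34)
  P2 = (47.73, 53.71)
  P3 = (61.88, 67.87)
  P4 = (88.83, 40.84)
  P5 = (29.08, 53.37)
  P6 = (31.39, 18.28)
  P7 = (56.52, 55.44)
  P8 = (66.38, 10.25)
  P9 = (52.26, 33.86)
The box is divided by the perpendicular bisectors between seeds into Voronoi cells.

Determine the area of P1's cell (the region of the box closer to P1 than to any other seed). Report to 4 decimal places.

1. box [0,98]×[0,75]: [(0, 0) (98, 0) (98, 75) (0, 75)]
2. ⊥bis P1·P0 via (45.725,41.835): [(0, 0) (63.3579, 0) (31.7464, 75) (0, 75)]  |A|=3566.4112
3. ⊥bis P1·P2 via (31.905,41.525): [(0, 0) (63.3579, 0) (62.7282, 1.494) (6.1298, 75) (0, 75)]  |A|=2624.925
4. ⊥bis P1·P3 via (38.98,48.605): [(0, 0) (63.3579, 0) (62.7282, 1.494) (6.1298, 75) (0, 75)]  |A|=2624.925
5. ⊥bis P1·P4 via (52.455,35.09): [(0, 0) (58.0019, 0) (56.4837, 9.6039) (6.1298, 75) (0, 75)]  |A|=2597.0942
6. ⊥bis P1·P5 via (22.58,41.355): [(0, 53.5706) (0, 0) (58.0019, 0) (56.4837, 9.6039) (38.787, 32.5872)]  |A|=2051.512
7. ⊥bis P1·P6 via (23.735,23.81): [(32.5235, 35.9757) (0, 53.5706) (0, 0) (6.5346, 0)]  |A|=988.6942
8. ⊥bis P1·P7 via (36.3,42.39): [(32.5235, 35.9757) (0, 53.5706) (0, 0) (6.5346, 0)]  |A|=988.6942
9. ⊥bis P1·P8 via (41.23,19.795): [(32.5235, 35.9757) (0, 53.5706) (0, 0) (6.5346, 0)]  |A|=988.6942
10. ⊥bis P1·P9 via (34.17,31.6): [(32.5235, 35.9757) (0, 53.5706) (0, 0) (6.5346, 0)]  |A|=988.6942
11. canonical 4-gon: [(32.5235, 35.9757) (0, 53.5706) (0, 0) (6.5346, 0)]
12. shoelace: 988.6942

Area of P1's cell: 988.6942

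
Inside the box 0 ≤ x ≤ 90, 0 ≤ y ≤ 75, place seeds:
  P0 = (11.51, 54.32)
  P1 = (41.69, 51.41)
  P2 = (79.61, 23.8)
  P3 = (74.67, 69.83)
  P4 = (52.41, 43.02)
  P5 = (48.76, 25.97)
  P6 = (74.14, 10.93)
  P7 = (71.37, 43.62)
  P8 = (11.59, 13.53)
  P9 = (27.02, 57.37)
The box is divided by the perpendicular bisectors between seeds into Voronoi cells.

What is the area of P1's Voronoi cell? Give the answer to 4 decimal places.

Area of P1's cell: 611.1995

1. box [0,90]×[0,75]: [(0, 0) (90, 0) (90, 75) (0, 75)]
2. ⊥bis P1·P0 via (26.6,52.865): [(21.5027, 0) (90, 0) (90, 75) (28.7343, 75)]  |A|=4866.1137
3. ⊥bis P1·P2 via (60.65,37.605): [(21.5027, 0) (33.2694, 0) (87.8777, 75) (28.7343, 75)]  |A|=2659.1298
4. ⊥bis P1·P3 via (58.18,60.62): [(21.5027, 0) (33.2694, 0) (66.5266, 45.676) (50.1485, 75) (28.7343, 75)]  |A|=2105.9424
5. ⊥bis P1·P4 via (47.05,47.215): [(23.1053, 16.6205) (57.9141, 61.0961) (50.1485, 75) (28.7343, 75)]  |A|=1039.7526
6. ⊥bis P1·P5 via (45.225,38.69): [(24.6828, 32.9811) (39.0306, 36.9685) (57.9141, 61.0961) (50.1485, 75) (28.7343, 75)]  |A|=925.528
7. ⊥bis P1·P6 via (57.915,31.17): [(24.6828, 32.9811) (39.0306, 36.9685) (57.9141, 61.0961) (50.1485, 75) (28.7343, 75)]  |A|=925.528
8. ⊥bis P1·P7 via (56.53,47.515): [(24.6828, 32.9811) (39.0306, 36.9685) (57.9141, 61.0961) (50.1485, 75) (28.7343, 75)]  |A|=925.528
9. ⊥bis P1·P8 via (26.64,32.47): [(24.7763, 33.9509) (25.6563, 33.2517) (39.0306, 36.9685) (57.9141, 61.0961) (50.1485, 75) (28.7343, 75)]  |A|=925.0686
10. ⊥bis P1·P9 via (34.355,54.39): [(25.7812, 33.2864) (39.0306, 36.9685) (57.9141, 61.0961) (50.1485, 75) (42.7283, 75)]  |A|=611.1995
11. canonical 5-gon: [(25.7812, 33.2864) (39.0306, 36.9685) (57.9141, 61.0961) (50.1485, 75) (42.7283, 75)]
12. shoelace: 611.1995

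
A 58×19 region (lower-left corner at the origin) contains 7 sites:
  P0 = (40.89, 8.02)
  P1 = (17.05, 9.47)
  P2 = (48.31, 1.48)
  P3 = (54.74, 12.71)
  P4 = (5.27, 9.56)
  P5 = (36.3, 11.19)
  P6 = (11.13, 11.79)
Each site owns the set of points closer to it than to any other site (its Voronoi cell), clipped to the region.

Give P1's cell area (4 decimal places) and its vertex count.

1. box [0,58]×[0,19]: [(0, 0) (58, 0) (58, 19) (0, 19)]
2. ⊥bis P1·P0 via (28.97,8.745): [(0, 0) (28.4381, 0) (29.5937, 19) (0, 19)]  |A|=551.3025
3. ⊥bis P1·P2 via (32.68,5.475): [(0, 0) (28.4381, 0) (29.5937, 19) (0, 19)]  |A|=551.3025
4. ⊥bis P1·P3 via (35.895,11.09): [(0, 0) (28.4381, 0) (29.5937, 19) (0, 19)]  |A|=551.3025
5. ⊥bis P1·P4 via (11.16,9.515): [(11.0873, 0) (28.4381, 0) (29.5937, 19) (11.2325, 19)]  |A|=339.2647
6. ⊥bis P1·P5 via (26.675,10.33): [(11.0873, 0) (27.598, 0) (25.9003, 19) (11.2325, 19)]  |A|=296.1962
7. ⊥bis P1·P6 via (14.09,10.63): [(11.1104, 3.027) (11.0873, 0) (27.598, 0) (25.9003, 19) (17.3701, 19)]  |A|=247.1776
8. canonical 5-gon: [(11.1104, 3.027) (11.0873, 0) (27.598, 0) (25.9003, 19) (17.3701, 19)]
9. shoelace: 247.1776

Area of P1's cell: 247.1776 (5 vertices)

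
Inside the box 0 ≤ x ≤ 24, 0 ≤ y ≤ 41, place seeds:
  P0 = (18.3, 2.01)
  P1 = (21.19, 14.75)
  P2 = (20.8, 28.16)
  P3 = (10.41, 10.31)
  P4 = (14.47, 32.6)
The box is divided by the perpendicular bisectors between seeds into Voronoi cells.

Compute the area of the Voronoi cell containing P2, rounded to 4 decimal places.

Area of P2's cell: 114.6292

1. box [0,24]×[0,41]: [(0, 0) (24, 0) (24, 41) (0, 41)]
2. ⊥bis P2·P0 via (19.55,15.085): [(0, 16.954) (24, 14.6596) (24, 41) (0, 41)]  |A|=604.6369
3. ⊥bis P2·P1 via (20.995,21.455): [(0, 20.8444) (24, 21.5424) (24, 41) (0, 41)]  |A|=475.3584
4. ⊥bis P2·P3 via (15.605,19.235): [(0, 28.3182) (12.229, 21.2001) (24, 21.5424) (24, 41) (0, 41)]  |A|=429.6595
5. ⊥bis P2·P4 via (17.635,30.38): [(11.4955, 21.627) (12.229, 21.2001) (24, 21.5424) (24, 39.4544)]  |A|=114.6292
6. canonical 4-gon: [(11.4955, 21.627) (12.229, 21.2001) (24, 21.5424) (24, 39.4544)]
7. shoelace: 114.6292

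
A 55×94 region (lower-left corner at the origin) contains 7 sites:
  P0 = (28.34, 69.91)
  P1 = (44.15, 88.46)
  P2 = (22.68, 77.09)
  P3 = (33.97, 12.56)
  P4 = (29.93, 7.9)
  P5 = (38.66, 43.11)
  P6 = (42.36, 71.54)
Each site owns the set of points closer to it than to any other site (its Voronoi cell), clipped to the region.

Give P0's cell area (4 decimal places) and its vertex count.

Area of P0's cell: 601.9168 (4 vertices)

1. box [0,55]×[0,94]: [(0, 0) (55, 0) (55, 94) (0, 94)]
2. ⊥bis P0·P1 via (36.245,79.185): [(0, 0) (55, 0) (55, 63.2003) (18.8624, 94) (0, 94)]  |A|=4613.4867
3. ⊥bis P0·P2 via (25.51,73.5): [(0, 53.3904) (0, 0) (55, 0) (55, 63.2003) (34.5521, 80.6279)]  |A|=3785.7991
4. ⊥bis P0·P3 via (31.155,41.235): [(0, 53.3904) (0, 38.1765) (55, 43.5758) (55, 63.2003) (34.5521, 80.6279)]  |A|=1537.6086
5. ⊥bis P0·P4 via (29.135,38.905): [(0, 53.3904) (0, 38.1765) (55, 43.5758) (55, 63.2003) (34.5521, 80.6279)]  |A|=1537.6086
6. ⊥bis P0·P5 via (33.5,56.51): [(0, 53.3904) (0, 43.61) (53.716, 64.2947) (34.5521, 80.6279)]  |A|=805.8438
7. ⊥bis P0·P6 via (35.35,70.725): [(34.2283, 80.3727) (0, 53.3904) (0, 43.61) (36.8526, 57.801)]  |A|=601.9168
8. canonical 4-gon: [(34.2283, 80.3727) (0, 53.3904) (0, 43.61) (36.8526, 57.801)]
9. shoelace: 601.9168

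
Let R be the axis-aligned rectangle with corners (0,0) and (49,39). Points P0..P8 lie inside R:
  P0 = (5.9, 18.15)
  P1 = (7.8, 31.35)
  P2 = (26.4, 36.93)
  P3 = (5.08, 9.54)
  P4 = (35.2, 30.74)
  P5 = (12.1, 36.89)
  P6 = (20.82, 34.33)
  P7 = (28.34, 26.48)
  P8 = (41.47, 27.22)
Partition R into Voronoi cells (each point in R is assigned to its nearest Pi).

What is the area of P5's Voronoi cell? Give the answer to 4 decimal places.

Area of P5's cell: 60.1260

1. box [0,49]×[0,39]: [(0, 0) (49, 0) (49, 39) (0, 39)]
2. ⊥bis P5·P0 via (9,27.52): [(0, 30.4976) (49, 14.2863) (49, 39) (0, 39)]  |A|=813.7953
3. ⊥bis P5·P1 via (9.95,34.12): [(25.4762, 22.069) (49, 14.2863) (49, 39) (3.6627, 39)]  |A|=674.4836
4. ⊥bis P5·P2 via (19.25,36.91): [(19.2781, 26.8798) (19.2442, 39) (3.6627, 39)]  |A|=94.4248
5. ⊥bis P5·P3 via (8.59,23.215): [(19.2781, 26.8798) (19.2442, 39) (3.6627, 39)]  |A|=94.4248
6. ⊥bis P5·P4 via (23.65,33.815): [(19.2781, 26.8798) (19.2442, 39) (3.6627, 39)]  |A|=94.4248
7. ⊥bis P5·P6 via (16.46,35.61): [(14.8956, 30.2813) (17.4552, 39) (3.6627, 39)]  |A|=60.126
8. ⊥bis P5·P7 via (20.22,31.685): [(14.8956, 30.2813) (17.4552, 39) (3.6627, 39)]  |A|=60.126
9. ⊥bis P5·P8 via (26.785,32.055): [(14.8956, 30.2813) (17.4552, 39) (3.6627, 39)]  |A|=60.126
10. canonical 3-gon: [(14.8956, 30.2813) (17.4552, 39) (3.6627, 39)]
11. shoelace: 60.126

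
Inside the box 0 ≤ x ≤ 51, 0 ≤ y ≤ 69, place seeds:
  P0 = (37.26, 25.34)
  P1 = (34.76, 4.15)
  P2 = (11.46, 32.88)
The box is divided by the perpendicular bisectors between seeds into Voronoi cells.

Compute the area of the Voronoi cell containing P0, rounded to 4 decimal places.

1. box [0,51]×[0,69]: [(0, 0) (51, 0) (51, 69) (0, 69)]
2. ⊥bis P0·P1 via (36.01,14.745): [(0, 18.9935) (51, 12.9765) (51, 69) (0, 69)]  |A|=2703.7664
3. ⊥bis P0·P2 via (24.36,29.11): [(20.6901, 16.5524) (51, 12.9765) (51, 69) (36.0178, 69)]  |A|=1241.9248
4. canonical 4-gon: [(20.6901, 16.5524) (51, 12.9765) (51, 69) (36.0178, 69)]
5. shoelace: 1241.9248

Area of P0's cell: 1241.9248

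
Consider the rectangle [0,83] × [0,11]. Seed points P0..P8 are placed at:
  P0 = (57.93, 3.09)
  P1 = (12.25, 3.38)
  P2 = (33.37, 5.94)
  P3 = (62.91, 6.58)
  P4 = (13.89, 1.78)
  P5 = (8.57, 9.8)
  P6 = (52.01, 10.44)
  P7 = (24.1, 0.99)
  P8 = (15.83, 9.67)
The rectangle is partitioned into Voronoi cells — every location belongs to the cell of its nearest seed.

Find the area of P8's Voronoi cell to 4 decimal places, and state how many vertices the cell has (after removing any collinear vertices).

Area of P8's cell: 57.4401 (6 vertices)

1. box [0,83]×[0,11]: [(0, 0) (83, 0) (83, 11) (0, 11)]
2. ⊥bis P8·P0 via (36.88,6.38): [(0, 0) (35.8828, 0) (37.6021, 11) (0, 11)]  |A|=404.1671
3. ⊥bis P8·P1 via (14.04,6.525): [(25.5043, 0) (35.8828, 0) (37.6021, 11) (6.1775, 11)]  |A|=229.9171
4. ⊥bis P8·P2 via (24.6,7.805): [(23.2171, 1.3018) (25.2794, 11) (6.1775, 11)]  |A|=92.6271
5. ⊥bis P8·P3 via (39.37,8.125): [(23.2171, 1.3018) (25.2794, 11) (6.1775, 11)]  |A|=92.6271
6. ⊥bis P8·P4 via (14.86,5.725): [(15.891, 5.4715) (23.6957, 3.5525) (25.2794, 11) (6.1775, 11)]  |A|=83.385
7. ⊥bis P8·P5 via (12.2,9.735): [(12.1617, 7.5941) (15.891, 5.4715) (23.6957, 3.5525) (25.2794, 11) (12.2227, 11)]  |A|=73.0903
8. ⊥bis P8·P6 via (33.92,10.055): [(12.1617, 7.5941) (15.891, 5.4715) (23.6957, 3.5525) (25.2794, 11) (12.2227, 11)]  |A|=73.0903
9. ⊥bis P8·P7 via (19.965,5.33): [(12.1617, 7.5941) (15.891, 5.4715) (19.2473, 4.6462) (25.1177, 10.2393) (25.2794, 11) (12.2227, 11)]  |A|=57.4401
10. canonical 6-gon: [(12.1617, 7.5941) (15.891, 5.4715) (19.2473, 4.6462) (25.1177, 10.2393) (25.2794, 11) (12.2227, 11)]
11. shoelace: 57.4401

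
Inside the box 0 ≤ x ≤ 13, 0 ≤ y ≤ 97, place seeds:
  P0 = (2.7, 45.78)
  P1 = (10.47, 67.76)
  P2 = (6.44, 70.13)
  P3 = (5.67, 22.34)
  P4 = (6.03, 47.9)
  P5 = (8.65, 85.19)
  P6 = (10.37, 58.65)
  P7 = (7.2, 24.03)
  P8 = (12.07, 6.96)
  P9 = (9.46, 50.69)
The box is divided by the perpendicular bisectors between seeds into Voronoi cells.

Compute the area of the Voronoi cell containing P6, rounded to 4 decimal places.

1. box [0,13]×[0,97]: [(0, 0) (13, 0) (13, 97) (0, 97)]
2. ⊥bis P6·P0 via (6.535,52.215): [(0, 56.1096) (13, 48.3621) (13, 97) (0, 97)]  |A|=581.9338
3. ⊥bis P6·P1 via (10.42,63.205): [(0, 63.3194) (0, 56.1096) (13, 48.3621) (13, 63.1767)]  |A|=143.1582
4. ⊥bis P6·P2 via (8.405,64.39): [(5.1136, 63.2632) (0, 61.5127) (0, 56.1096) (13, 48.3621) (13, 63.1767)]  |A|=138.5388
5. ⊥bis P6·P3 via (8.02,40.495): [(5.1136, 63.2632) (0, 61.5127) (0, 56.1096) (13, 48.3621) (13, 63.1767)]  |A|=138.5388
6. ⊥bis P6·P4 via (8.2,53.275): [(5.1136, 63.2632) (0, 61.5127) (0, 56.5855) (13, 51.3371) (13, 63.1767)]  |A|=116.1078
7. ⊥bis P6·P5 via (9.51,71.92): [(5.1136, 63.2632) (0, 61.5127) (0, 56.5855) (13, 51.3371) (13, 63.1767)]  |A|=116.1078
8. ⊥bis P6·P7 via (8.785,41.34): [(5.1136, 63.2632) (0, 61.5127) (0, 56.5855) (13, 51.3371) (13, 63.1767)]  |A|=116.1078
9. ⊥bis P6·P8 via (11.22,32.805): [(5.1136, 63.2632) (0, 61.5127) (0, 56.5855) (13, 51.3371) (13, 63.1767)]  |A|=116.1078
10. ⊥bis P6·P9 via (9.915,54.67): [(5.1136, 63.2632) (0, 61.5127) (0, 56.5855) (2.7022, 55.4946) (13, 54.3173) (13, 63.1767)]  |A|=100.7631
11. canonical 6-gon: [(5.1136, 63.2632) (0, 61.5127) (0, 56.5855) (2.7022, 55.4946) (13, 54.3173) (13, 63.1767)]
12. shoelace: 100.7631

Area of P6's cell: 100.7631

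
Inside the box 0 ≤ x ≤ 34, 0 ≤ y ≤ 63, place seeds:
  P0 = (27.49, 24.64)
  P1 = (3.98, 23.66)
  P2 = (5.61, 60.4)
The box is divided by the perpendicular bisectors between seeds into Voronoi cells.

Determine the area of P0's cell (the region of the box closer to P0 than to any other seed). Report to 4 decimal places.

Area of P0's cell: 863.9160

1. box [0,34]×[0,63]: [(0, 0) (34, 0) (34, 63) (0, 63)]
2. ⊥bis P0·P1 via (15.735,24.15): [(16.7417, 0) (34, 0) (34, 63) (14.1156, 63)]  |A|=1169.997
3. ⊥bis P0·P2 via (16.55,42.52): [(15.0086, 41.5769) (16.7417, 0) (34, 0) (34, 53.1969)]  |A|=863.916
4. canonical 4-gon: [(15.0086, 41.5769) (16.7417, 0) (34, 0) (34, 53.1969)]
5. shoelace: 863.916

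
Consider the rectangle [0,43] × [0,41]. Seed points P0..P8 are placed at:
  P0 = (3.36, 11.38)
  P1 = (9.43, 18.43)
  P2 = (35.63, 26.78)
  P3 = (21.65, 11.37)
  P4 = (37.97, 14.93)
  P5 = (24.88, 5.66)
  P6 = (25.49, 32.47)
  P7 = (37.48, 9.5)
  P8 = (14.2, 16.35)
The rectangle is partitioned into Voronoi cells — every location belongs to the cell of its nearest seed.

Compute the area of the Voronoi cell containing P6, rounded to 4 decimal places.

1. box [0,43]×[0,41]: [(0, 0) (43, 0) (43, 41) (0, 41)]
2. ⊥bis P6·P0 via (14.425,21.925): [(0, 37.0613) (35.3196, 0) (43, 0) (43, 41) (0, 41)]  |A|=1108.5037
3. ⊥bis P6·P1 via (17.46,25.45): [(39.7089, 0) (43, 0) (43, 41) (3.8659, 41)]  |A|=869.7167
4. ⊥bis P6·P2 via (30.56,29.625): [(24.0118, 17.9556) (36.943, 41) (3.8659, 41)]  |A|=381.1219
5. ⊥bis P6·P3 via (23.57,21.92): [(19.9739, 22.5745) (25.9893, 21.4797) (36.943, 41) (3.8659, 41)]  |A|=369.4398
6. ⊥bis P6·P4 via (31.73,23.7): [(19.9739, 22.5745) (25.9893, 21.4797) (36.943, 41) (3.8659, 41)]  |A|=369.4398
7. ⊥bis P6·P5 via (25.185,19.065): [(19.9739, 22.5745) (25.9893, 21.4797) (36.943, 41) (3.8659, 41)]  |A|=369.4398
8. ⊥bis P6·P7 via (31.485,20.985): [(19.9739, 22.5745) (25.9893, 21.4797) (36.943, 41) (3.8659, 41)]  |A|=369.4398
9. ⊥bis P6·P8 via (19.845,24.41): [(16.0386, 27.0759) (23.3407, 21.9617) (25.9893, 21.4797) (36.943, 41) (3.8659, 41)]  |A|=363.0677
10. canonical 5-gon: [(16.0386, 27.0759) (23.3407, 21.9617) (25.9893, 21.4797) (36.943, 41) (3.8659, 41)]
11. shoelace: 363.0677

Area of P6's cell: 363.0677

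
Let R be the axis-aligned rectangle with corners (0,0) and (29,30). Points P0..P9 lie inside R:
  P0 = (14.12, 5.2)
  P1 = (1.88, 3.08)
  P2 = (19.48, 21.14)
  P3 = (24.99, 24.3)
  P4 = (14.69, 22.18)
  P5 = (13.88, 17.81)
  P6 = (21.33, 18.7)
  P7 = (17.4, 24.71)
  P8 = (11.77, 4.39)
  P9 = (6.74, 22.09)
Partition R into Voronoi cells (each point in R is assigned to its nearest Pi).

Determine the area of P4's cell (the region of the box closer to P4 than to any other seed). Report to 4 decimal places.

Area of P4's cell: 35.9695

1. box [0,29]×[0,30]: [(0, 0) (29, 0) (29, 30) (0, 30)]
2. ⊥bis P4·P0 via (14.405,13.69): [(0, 14.1736) (29, 13.2001) (29, 30) (0, 30)]  |A|=473.0825
3. ⊥bis P4·P1 via (8.285,12.63): [(0, 18.1866) (6.2988, 13.9621) (29, 13.2001) (29, 30) (0, 30)]  |A|=460.4439
4. ⊥bis P4·P2 via (17.085,21.66): [(0, 18.1866) (6.2988, 13.9621) (15.3477, 13.6584) (18.8958, 30) (0, 30)]  |A|=263.2051
5. ⊥bis P4·P3 via (19.84,23.24): [(0, 18.1866) (6.2988, 13.9621) (15.3477, 13.6584) (18.6662, 28.9428) (18.4486, 30) (0, 30)]  |A|=262.9687
6. ⊥bis P4·P5 via (14.285,19.995): [(0, 22.6428) (16.6292, 19.5605) (18.6662, 28.9428) (18.4486, 30) (0, 30)]  |A|=159.5669
7. ⊥bis P4·P6 via (18.01,20.44): [(0, 22.6428) (16.6292, 19.5605) (18.6662, 28.9428) (18.4486, 30) (0, 30)]  |A|=159.5669
8. ⊥bis P4·P7 via (16.045,23.445): [(0, 22.6428) (16.6292, 19.5605) (17.2032, 22.2044) (9.9254, 30) (0, 30)]  |A|=124.8385
9. ⊥bis P4·P8 via (13.23,13.285): [(0, 22.6428) (16.6292, 19.5605) (17.2032, 22.2044) (9.9254, 30) (0, 30)]  |A|=124.8385
10. ⊥bis P4·P9 via (10.715,22.135): [(10.7318, 20.6536) (16.6292, 19.5605) (17.2032, 22.2044) (10.6346, 29.2404)]  |A|=35.9695
11. canonical 4-gon: [(10.7318, 20.6536) (16.6292, 19.5605) (17.2032, 22.2044) (10.6346, 29.2404)]
12. shoelace: 35.9695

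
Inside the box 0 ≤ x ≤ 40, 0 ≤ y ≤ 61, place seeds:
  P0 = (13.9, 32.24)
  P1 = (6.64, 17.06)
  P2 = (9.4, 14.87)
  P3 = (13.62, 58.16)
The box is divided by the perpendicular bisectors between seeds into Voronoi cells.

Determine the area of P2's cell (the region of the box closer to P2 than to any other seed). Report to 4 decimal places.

1. box [0,40]×[0,61]: [(0, 0) (40, 0) (40, 61) (0, 61)]
2. ⊥bis P2·P0 via (11.65,23.555): [(0, 26.5731) (0, 0) (40, 0) (40, 16.2104)]  |A|=855.6715
3. ⊥bis P2·P1 via (8.02,15.965): [(13.6345, 23.0409) (0, 5.8576) (0, 0) (40, 0) (40, 16.2104)]  |A|=714.448
4. ⊥bis P2·P3 via (11.51,36.515): [(13.6345, 23.0409) (0, 5.8576) (0, 0) (40, 0) (40, 16.2104)]  |A|=714.448
5. canonical 5-gon: [(13.6345, 23.0409) (0, 5.8576) (0, 0) (40, 0) (40, 16.2104)]
6. shoelace: 714.448

Area of P2's cell: 714.4480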